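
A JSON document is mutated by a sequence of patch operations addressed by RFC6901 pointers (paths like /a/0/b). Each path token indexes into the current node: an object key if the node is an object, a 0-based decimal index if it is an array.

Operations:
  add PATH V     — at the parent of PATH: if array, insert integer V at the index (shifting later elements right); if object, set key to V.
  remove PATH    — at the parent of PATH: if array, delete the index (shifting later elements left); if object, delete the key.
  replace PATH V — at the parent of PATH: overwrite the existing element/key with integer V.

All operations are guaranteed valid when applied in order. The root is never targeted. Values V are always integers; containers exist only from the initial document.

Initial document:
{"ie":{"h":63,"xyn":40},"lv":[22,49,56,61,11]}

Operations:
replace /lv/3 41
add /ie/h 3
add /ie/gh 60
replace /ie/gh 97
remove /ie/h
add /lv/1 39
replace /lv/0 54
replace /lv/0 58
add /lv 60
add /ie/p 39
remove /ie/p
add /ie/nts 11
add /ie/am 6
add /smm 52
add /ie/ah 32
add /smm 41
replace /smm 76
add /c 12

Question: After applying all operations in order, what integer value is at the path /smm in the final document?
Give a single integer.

After op 1 (replace /lv/3 41): {"ie":{"h":63,"xyn":40},"lv":[22,49,56,41,11]}
After op 2 (add /ie/h 3): {"ie":{"h":3,"xyn":40},"lv":[22,49,56,41,11]}
After op 3 (add /ie/gh 60): {"ie":{"gh":60,"h":3,"xyn":40},"lv":[22,49,56,41,11]}
After op 4 (replace /ie/gh 97): {"ie":{"gh":97,"h":3,"xyn":40},"lv":[22,49,56,41,11]}
After op 5 (remove /ie/h): {"ie":{"gh":97,"xyn":40},"lv":[22,49,56,41,11]}
After op 6 (add /lv/1 39): {"ie":{"gh":97,"xyn":40},"lv":[22,39,49,56,41,11]}
After op 7 (replace /lv/0 54): {"ie":{"gh":97,"xyn":40},"lv":[54,39,49,56,41,11]}
After op 8 (replace /lv/0 58): {"ie":{"gh":97,"xyn":40},"lv":[58,39,49,56,41,11]}
After op 9 (add /lv 60): {"ie":{"gh":97,"xyn":40},"lv":60}
After op 10 (add /ie/p 39): {"ie":{"gh":97,"p":39,"xyn":40},"lv":60}
After op 11 (remove /ie/p): {"ie":{"gh":97,"xyn":40},"lv":60}
After op 12 (add /ie/nts 11): {"ie":{"gh":97,"nts":11,"xyn":40},"lv":60}
After op 13 (add /ie/am 6): {"ie":{"am":6,"gh":97,"nts":11,"xyn":40},"lv":60}
After op 14 (add /smm 52): {"ie":{"am":6,"gh":97,"nts":11,"xyn":40},"lv":60,"smm":52}
After op 15 (add /ie/ah 32): {"ie":{"ah":32,"am":6,"gh":97,"nts":11,"xyn":40},"lv":60,"smm":52}
After op 16 (add /smm 41): {"ie":{"ah":32,"am":6,"gh":97,"nts":11,"xyn":40},"lv":60,"smm":41}
After op 17 (replace /smm 76): {"ie":{"ah":32,"am":6,"gh":97,"nts":11,"xyn":40},"lv":60,"smm":76}
After op 18 (add /c 12): {"c":12,"ie":{"ah":32,"am":6,"gh":97,"nts":11,"xyn":40},"lv":60,"smm":76}
Value at /smm: 76

Answer: 76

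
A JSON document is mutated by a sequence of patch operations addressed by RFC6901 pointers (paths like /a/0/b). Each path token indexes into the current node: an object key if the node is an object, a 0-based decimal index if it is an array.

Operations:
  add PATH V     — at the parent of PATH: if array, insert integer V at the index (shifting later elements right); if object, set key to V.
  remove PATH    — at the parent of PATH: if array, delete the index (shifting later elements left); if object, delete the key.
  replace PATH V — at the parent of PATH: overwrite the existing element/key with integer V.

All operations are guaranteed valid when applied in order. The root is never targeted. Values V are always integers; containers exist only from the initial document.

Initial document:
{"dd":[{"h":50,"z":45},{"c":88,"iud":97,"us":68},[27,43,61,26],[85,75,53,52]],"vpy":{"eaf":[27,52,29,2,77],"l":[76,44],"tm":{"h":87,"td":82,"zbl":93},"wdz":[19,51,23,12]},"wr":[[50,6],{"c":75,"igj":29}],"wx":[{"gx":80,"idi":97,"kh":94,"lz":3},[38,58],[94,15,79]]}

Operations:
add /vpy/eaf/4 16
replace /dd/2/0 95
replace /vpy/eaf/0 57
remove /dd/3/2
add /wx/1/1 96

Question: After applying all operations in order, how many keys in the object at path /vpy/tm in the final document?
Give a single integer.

After op 1 (add /vpy/eaf/4 16): {"dd":[{"h":50,"z":45},{"c":88,"iud":97,"us":68},[27,43,61,26],[85,75,53,52]],"vpy":{"eaf":[27,52,29,2,16,77],"l":[76,44],"tm":{"h":87,"td":82,"zbl":93},"wdz":[19,51,23,12]},"wr":[[50,6],{"c":75,"igj":29}],"wx":[{"gx":80,"idi":97,"kh":94,"lz":3},[38,58],[94,15,79]]}
After op 2 (replace /dd/2/0 95): {"dd":[{"h":50,"z":45},{"c":88,"iud":97,"us":68},[95,43,61,26],[85,75,53,52]],"vpy":{"eaf":[27,52,29,2,16,77],"l":[76,44],"tm":{"h":87,"td":82,"zbl":93},"wdz":[19,51,23,12]},"wr":[[50,6],{"c":75,"igj":29}],"wx":[{"gx":80,"idi":97,"kh":94,"lz":3},[38,58],[94,15,79]]}
After op 3 (replace /vpy/eaf/0 57): {"dd":[{"h":50,"z":45},{"c":88,"iud":97,"us":68},[95,43,61,26],[85,75,53,52]],"vpy":{"eaf":[57,52,29,2,16,77],"l":[76,44],"tm":{"h":87,"td":82,"zbl":93},"wdz":[19,51,23,12]},"wr":[[50,6],{"c":75,"igj":29}],"wx":[{"gx":80,"idi":97,"kh":94,"lz":3},[38,58],[94,15,79]]}
After op 4 (remove /dd/3/2): {"dd":[{"h":50,"z":45},{"c":88,"iud":97,"us":68},[95,43,61,26],[85,75,52]],"vpy":{"eaf":[57,52,29,2,16,77],"l":[76,44],"tm":{"h":87,"td":82,"zbl":93},"wdz":[19,51,23,12]},"wr":[[50,6],{"c":75,"igj":29}],"wx":[{"gx":80,"idi":97,"kh":94,"lz":3},[38,58],[94,15,79]]}
After op 5 (add /wx/1/1 96): {"dd":[{"h":50,"z":45},{"c":88,"iud":97,"us":68},[95,43,61,26],[85,75,52]],"vpy":{"eaf":[57,52,29,2,16,77],"l":[76,44],"tm":{"h":87,"td":82,"zbl":93},"wdz":[19,51,23,12]},"wr":[[50,6],{"c":75,"igj":29}],"wx":[{"gx":80,"idi":97,"kh":94,"lz":3},[38,96,58],[94,15,79]]}
Size at path /vpy/tm: 3

Answer: 3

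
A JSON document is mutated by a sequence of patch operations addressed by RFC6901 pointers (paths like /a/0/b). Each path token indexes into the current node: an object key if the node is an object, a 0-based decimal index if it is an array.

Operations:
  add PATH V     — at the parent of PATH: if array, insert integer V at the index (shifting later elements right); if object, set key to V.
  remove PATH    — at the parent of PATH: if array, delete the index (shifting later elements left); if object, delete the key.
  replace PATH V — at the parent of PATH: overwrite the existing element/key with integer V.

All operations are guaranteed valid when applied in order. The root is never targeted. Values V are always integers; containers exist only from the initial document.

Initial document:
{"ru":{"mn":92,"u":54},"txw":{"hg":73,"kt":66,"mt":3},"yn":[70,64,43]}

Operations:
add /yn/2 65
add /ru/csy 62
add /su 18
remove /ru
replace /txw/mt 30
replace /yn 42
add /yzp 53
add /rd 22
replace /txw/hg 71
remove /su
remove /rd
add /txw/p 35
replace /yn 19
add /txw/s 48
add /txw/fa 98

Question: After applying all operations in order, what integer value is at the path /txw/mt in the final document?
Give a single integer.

After op 1 (add /yn/2 65): {"ru":{"mn":92,"u":54},"txw":{"hg":73,"kt":66,"mt":3},"yn":[70,64,65,43]}
After op 2 (add /ru/csy 62): {"ru":{"csy":62,"mn":92,"u":54},"txw":{"hg":73,"kt":66,"mt":3},"yn":[70,64,65,43]}
After op 3 (add /su 18): {"ru":{"csy":62,"mn":92,"u":54},"su":18,"txw":{"hg":73,"kt":66,"mt":3},"yn":[70,64,65,43]}
After op 4 (remove /ru): {"su":18,"txw":{"hg":73,"kt":66,"mt":3},"yn":[70,64,65,43]}
After op 5 (replace /txw/mt 30): {"su":18,"txw":{"hg":73,"kt":66,"mt":30},"yn":[70,64,65,43]}
After op 6 (replace /yn 42): {"su":18,"txw":{"hg":73,"kt":66,"mt":30},"yn":42}
After op 7 (add /yzp 53): {"su":18,"txw":{"hg":73,"kt":66,"mt":30},"yn":42,"yzp":53}
After op 8 (add /rd 22): {"rd":22,"su":18,"txw":{"hg":73,"kt":66,"mt":30},"yn":42,"yzp":53}
After op 9 (replace /txw/hg 71): {"rd":22,"su":18,"txw":{"hg":71,"kt":66,"mt":30},"yn":42,"yzp":53}
After op 10 (remove /su): {"rd":22,"txw":{"hg":71,"kt":66,"mt":30},"yn":42,"yzp":53}
After op 11 (remove /rd): {"txw":{"hg":71,"kt":66,"mt":30},"yn":42,"yzp":53}
After op 12 (add /txw/p 35): {"txw":{"hg":71,"kt":66,"mt":30,"p":35},"yn":42,"yzp":53}
After op 13 (replace /yn 19): {"txw":{"hg":71,"kt":66,"mt":30,"p":35},"yn":19,"yzp":53}
After op 14 (add /txw/s 48): {"txw":{"hg":71,"kt":66,"mt":30,"p":35,"s":48},"yn":19,"yzp":53}
After op 15 (add /txw/fa 98): {"txw":{"fa":98,"hg":71,"kt":66,"mt":30,"p":35,"s":48},"yn":19,"yzp":53}
Value at /txw/mt: 30

Answer: 30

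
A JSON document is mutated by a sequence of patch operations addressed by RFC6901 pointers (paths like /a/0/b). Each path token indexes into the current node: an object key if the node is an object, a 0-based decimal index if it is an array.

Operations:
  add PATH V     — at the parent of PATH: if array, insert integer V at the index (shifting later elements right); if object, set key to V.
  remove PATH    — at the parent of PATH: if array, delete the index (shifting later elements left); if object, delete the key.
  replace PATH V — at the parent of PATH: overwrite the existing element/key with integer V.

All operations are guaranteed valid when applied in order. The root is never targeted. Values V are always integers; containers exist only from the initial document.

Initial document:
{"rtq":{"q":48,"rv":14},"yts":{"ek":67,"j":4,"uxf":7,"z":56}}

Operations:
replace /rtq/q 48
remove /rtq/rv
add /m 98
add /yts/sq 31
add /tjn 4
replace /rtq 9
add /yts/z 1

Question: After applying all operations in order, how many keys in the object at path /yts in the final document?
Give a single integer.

After op 1 (replace /rtq/q 48): {"rtq":{"q":48,"rv":14},"yts":{"ek":67,"j":4,"uxf":7,"z":56}}
After op 2 (remove /rtq/rv): {"rtq":{"q":48},"yts":{"ek":67,"j":4,"uxf":7,"z":56}}
After op 3 (add /m 98): {"m":98,"rtq":{"q":48},"yts":{"ek":67,"j":4,"uxf":7,"z":56}}
After op 4 (add /yts/sq 31): {"m":98,"rtq":{"q":48},"yts":{"ek":67,"j":4,"sq":31,"uxf":7,"z":56}}
After op 5 (add /tjn 4): {"m":98,"rtq":{"q":48},"tjn":4,"yts":{"ek":67,"j":4,"sq":31,"uxf":7,"z":56}}
After op 6 (replace /rtq 9): {"m":98,"rtq":9,"tjn":4,"yts":{"ek":67,"j":4,"sq":31,"uxf":7,"z":56}}
After op 7 (add /yts/z 1): {"m":98,"rtq":9,"tjn":4,"yts":{"ek":67,"j":4,"sq":31,"uxf":7,"z":1}}
Size at path /yts: 5

Answer: 5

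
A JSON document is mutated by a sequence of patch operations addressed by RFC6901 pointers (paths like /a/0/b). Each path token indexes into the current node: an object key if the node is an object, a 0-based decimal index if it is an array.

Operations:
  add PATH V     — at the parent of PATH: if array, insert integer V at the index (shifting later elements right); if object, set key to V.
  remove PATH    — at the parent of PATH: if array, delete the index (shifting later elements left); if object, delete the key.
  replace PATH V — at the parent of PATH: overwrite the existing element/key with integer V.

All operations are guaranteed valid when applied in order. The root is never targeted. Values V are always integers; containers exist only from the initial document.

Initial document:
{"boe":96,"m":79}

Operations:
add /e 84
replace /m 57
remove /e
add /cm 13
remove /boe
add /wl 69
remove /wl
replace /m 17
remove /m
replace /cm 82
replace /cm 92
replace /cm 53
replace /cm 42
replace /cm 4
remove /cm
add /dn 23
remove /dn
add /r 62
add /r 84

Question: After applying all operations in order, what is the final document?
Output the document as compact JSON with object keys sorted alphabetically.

After op 1 (add /e 84): {"boe":96,"e":84,"m":79}
After op 2 (replace /m 57): {"boe":96,"e":84,"m":57}
After op 3 (remove /e): {"boe":96,"m":57}
After op 4 (add /cm 13): {"boe":96,"cm":13,"m":57}
After op 5 (remove /boe): {"cm":13,"m":57}
After op 6 (add /wl 69): {"cm":13,"m":57,"wl":69}
After op 7 (remove /wl): {"cm":13,"m":57}
After op 8 (replace /m 17): {"cm":13,"m":17}
After op 9 (remove /m): {"cm":13}
After op 10 (replace /cm 82): {"cm":82}
After op 11 (replace /cm 92): {"cm":92}
After op 12 (replace /cm 53): {"cm":53}
After op 13 (replace /cm 42): {"cm":42}
After op 14 (replace /cm 4): {"cm":4}
After op 15 (remove /cm): {}
After op 16 (add /dn 23): {"dn":23}
After op 17 (remove /dn): {}
After op 18 (add /r 62): {"r":62}
After op 19 (add /r 84): {"r":84}

Answer: {"r":84}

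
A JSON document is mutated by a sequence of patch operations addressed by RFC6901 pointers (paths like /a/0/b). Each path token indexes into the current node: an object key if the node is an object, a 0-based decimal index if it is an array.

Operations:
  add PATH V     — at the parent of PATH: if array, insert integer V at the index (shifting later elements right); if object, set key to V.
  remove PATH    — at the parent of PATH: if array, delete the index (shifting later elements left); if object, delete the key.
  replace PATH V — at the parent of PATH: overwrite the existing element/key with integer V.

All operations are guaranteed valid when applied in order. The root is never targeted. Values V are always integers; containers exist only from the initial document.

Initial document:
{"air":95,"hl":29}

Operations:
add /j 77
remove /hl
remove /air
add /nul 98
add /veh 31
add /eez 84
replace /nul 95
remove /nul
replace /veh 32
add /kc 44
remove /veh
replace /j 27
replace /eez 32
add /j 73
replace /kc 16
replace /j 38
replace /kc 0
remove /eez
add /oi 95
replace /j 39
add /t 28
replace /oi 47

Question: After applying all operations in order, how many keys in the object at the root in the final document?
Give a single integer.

After op 1 (add /j 77): {"air":95,"hl":29,"j":77}
After op 2 (remove /hl): {"air":95,"j":77}
After op 3 (remove /air): {"j":77}
After op 4 (add /nul 98): {"j":77,"nul":98}
After op 5 (add /veh 31): {"j":77,"nul":98,"veh":31}
After op 6 (add /eez 84): {"eez":84,"j":77,"nul":98,"veh":31}
After op 7 (replace /nul 95): {"eez":84,"j":77,"nul":95,"veh":31}
After op 8 (remove /nul): {"eez":84,"j":77,"veh":31}
After op 9 (replace /veh 32): {"eez":84,"j":77,"veh":32}
After op 10 (add /kc 44): {"eez":84,"j":77,"kc":44,"veh":32}
After op 11 (remove /veh): {"eez":84,"j":77,"kc":44}
After op 12 (replace /j 27): {"eez":84,"j":27,"kc":44}
After op 13 (replace /eez 32): {"eez":32,"j":27,"kc":44}
After op 14 (add /j 73): {"eez":32,"j":73,"kc":44}
After op 15 (replace /kc 16): {"eez":32,"j":73,"kc":16}
After op 16 (replace /j 38): {"eez":32,"j":38,"kc":16}
After op 17 (replace /kc 0): {"eez":32,"j":38,"kc":0}
After op 18 (remove /eez): {"j":38,"kc":0}
After op 19 (add /oi 95): {"j":38,"kc":0,"oi":95}
After op 20 (replace /j 39): {"j":39,"kc":0,"oi":95}
After op 21 (add /t 28): {"j":39,"kc":0,"oi":95,"t":28}
After op 22 (replace /oi 47): {"j":39,"kc":0,"oi":47,"t":28}
Size at the root: 4

Answer: 4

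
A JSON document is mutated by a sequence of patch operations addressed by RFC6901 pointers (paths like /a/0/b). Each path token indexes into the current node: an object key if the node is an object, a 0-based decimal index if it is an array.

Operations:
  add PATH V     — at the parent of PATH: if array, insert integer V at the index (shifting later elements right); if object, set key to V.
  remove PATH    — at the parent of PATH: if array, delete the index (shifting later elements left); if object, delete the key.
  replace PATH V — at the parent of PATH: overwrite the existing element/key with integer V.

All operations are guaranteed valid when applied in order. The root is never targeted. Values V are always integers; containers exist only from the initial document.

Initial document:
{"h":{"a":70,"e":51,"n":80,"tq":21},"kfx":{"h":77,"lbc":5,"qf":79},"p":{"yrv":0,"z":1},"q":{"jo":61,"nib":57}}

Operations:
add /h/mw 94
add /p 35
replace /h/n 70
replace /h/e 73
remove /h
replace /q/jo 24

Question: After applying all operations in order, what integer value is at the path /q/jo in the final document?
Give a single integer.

After op 1 (add /h/mw 94): {"h":{"a":70,"e":51,"mw":94,"n":80,"tq":21},"kfx":{"h":77,"lbc":5,"qf":79},"p":{"yrv":0,"z":1},"q":{"jo":61,"nib":57}}
After op 2 (add /p 35): {"h":{"a":70,"e":51,"mw":94,"n":80,"tq":21},"kfx":{"h":77,"lbc":5,"qf":79},"p":35,"q":{"jo":61,"nib":57}}
After op 3 (replace /h/n 70): {"h":{"a":70,"e":51,"mw":94,"n":70,"tq":21},"kfx":{"h":77,"lbc":5,"qf":79},"p":35,"q":{"jo":61,"nib":57}}
After op 4 (replace /h/e 73): {"h":{"a":70,"e":73,"mw":94,"n":70,"tq":21},"kfx":{"h":77,"lbc":5,"qf":79},"p":35,"q":{"jo":61,"nib":57}}
After op 5 (remove /h): {"kfx":{"h":77,"lbc":5,"qf":79},"p":35,"q":{"jo":61,"nib":57}}
After op 6 (replace /q/jo 24): {"kfx":{"h":77,"lbc":5,"qf":79},"p":35,"q":{"jo":24,"nib":57}}
Value at /q/jo: 24

Answer: 24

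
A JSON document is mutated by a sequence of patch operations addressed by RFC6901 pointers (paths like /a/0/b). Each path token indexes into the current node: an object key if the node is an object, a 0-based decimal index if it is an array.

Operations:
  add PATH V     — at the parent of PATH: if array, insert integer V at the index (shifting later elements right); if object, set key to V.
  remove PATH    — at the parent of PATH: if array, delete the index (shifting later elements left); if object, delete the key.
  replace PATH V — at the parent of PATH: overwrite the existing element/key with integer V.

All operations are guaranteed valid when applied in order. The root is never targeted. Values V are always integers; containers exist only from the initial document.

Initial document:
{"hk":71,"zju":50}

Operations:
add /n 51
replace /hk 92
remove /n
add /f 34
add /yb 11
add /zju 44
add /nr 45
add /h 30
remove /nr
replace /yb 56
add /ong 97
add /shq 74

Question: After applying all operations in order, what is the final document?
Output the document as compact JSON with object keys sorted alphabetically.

Answer: {"f":34,"h":30,"hk":92,"ong":97,"shq":74,"yb":56,"zju":44}

Derivation:
After op 1 (add /n 51): {"hk":71,"n":51,"zju":50}
After op 2 (replace /hk 92): {"hk":92,"n":51,"zju":50}
After op 3 (remove /n): {"hk":92,"zju":50}
After op 4 (add /f 34): {"f":34,"hk":92,"zju":50}
After op 5 (add /yb 11): {"f":34,"hk":92,"yb":11,"zju":50}
After op 6 (add /zju 44): {"f":34,"hk":92,"yb":11,"zju":44}
After op 7 (add /nr 45): {"f":34,"hk":92,"nr":45,"yb":11,"zju":44}
After op 8 (add /h 30): {"f":34,"h":30,"hk":92,"nr":45,"yb":11,"zju":44}
After op 9 (remove /nr): {"f":34,"h":30,"hk":92,"yb":11,"zju":44}
After op 10 (replace /yb 56): {"f":34,"h":30,"hk":92,"yb":56,"zju":44}
After op 11 (add /ong 97): {"f":34,"h":30,"hk":92,"ong":97,"yb":56,"zju":44}
After op 12 (add /shq 74): {"f":34,"h":30,"hk":92,"ong":97,"shq":74,"yb":56,"zju":44}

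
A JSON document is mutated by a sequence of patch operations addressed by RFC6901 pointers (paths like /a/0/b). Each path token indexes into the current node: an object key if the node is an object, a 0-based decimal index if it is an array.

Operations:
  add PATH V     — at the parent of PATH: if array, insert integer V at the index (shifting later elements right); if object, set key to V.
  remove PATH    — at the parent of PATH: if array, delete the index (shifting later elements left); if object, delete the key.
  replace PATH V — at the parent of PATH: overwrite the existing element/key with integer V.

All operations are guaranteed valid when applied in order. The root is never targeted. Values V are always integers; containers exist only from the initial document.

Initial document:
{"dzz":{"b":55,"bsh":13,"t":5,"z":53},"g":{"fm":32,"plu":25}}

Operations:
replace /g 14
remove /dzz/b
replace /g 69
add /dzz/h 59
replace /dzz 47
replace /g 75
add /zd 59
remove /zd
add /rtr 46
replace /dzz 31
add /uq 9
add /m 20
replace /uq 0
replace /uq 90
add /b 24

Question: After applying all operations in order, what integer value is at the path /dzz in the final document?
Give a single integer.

After op 1 (replace /g 14): {"dzz":{"b":55,"bsh":13,"t":5,"z":53},"g":14}
After op 2 (remove /dzz/b): {"dzz":{"bsh":13,"t":5,"z":53},"g":14}
After op 3 (replace /g 69): {"dzz":{"bsh":13,"t":5,"z":53},"g":69}
After op 4 (add /dzz/h 59): {"dzz":{"bsh":13,"h":59,"t":5,"z":53},"g":69}
After op 5 (replace /dzz 47): {"dzz":47,"g":69}
After op 6 (replace /g 75): {"dzz":47,"g":75}
After op 7 (add /zd 59): {"dzz":47,"g":75,"zd":59}
After op 8 (remove /zd): {"dzz":47,"g":75}
After op 9 (add /rtr 46): {"dzz":47,"g":75,"rtr":46}
After op 10 (replace /dzz 31): {"dzz":31,"g":75,"rtr":46}
After op 11 (add /uq 9): {"dzz":31,"g":75,"rtr":46,"uq":9}
After op 12 (add /m 20): {"dzz":31,"g":75,"m":20,"rtr":46,"uq":9}
After op 13 (replace /uq 0): {"dzz":31,"g":75,"m":20,"rtr":46,"uq":0}
After op 14 (replace /uq 90): {"dzz":31,"g":75,"m":20,"rtr":46,"uq":90}
After op 15 (add /b 24): {"b":24,"dzz":31,"g":75,"m":20,"rtr":46,"uq":90}
Value at /dzz: 31

Answer: 31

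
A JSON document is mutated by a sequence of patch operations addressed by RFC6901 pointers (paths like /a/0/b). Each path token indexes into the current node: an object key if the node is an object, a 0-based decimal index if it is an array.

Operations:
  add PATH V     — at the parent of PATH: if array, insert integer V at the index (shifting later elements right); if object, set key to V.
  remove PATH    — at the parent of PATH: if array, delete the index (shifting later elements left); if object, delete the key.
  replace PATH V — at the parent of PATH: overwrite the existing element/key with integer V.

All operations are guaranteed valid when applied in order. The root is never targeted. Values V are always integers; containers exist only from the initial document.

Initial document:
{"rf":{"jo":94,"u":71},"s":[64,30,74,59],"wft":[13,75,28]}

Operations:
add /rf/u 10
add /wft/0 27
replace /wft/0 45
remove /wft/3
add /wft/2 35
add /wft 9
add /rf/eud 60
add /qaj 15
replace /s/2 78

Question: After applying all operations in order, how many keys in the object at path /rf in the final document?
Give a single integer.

Answer: 3

Derivation:
After op 1 (add /rf/u 10): {"rf":{"jo":94,"u":10},"s":[64,30,74,59],"wft":[13,75,28]}
After op 2 (add /wft/0 27): {"rf":{"jo":94,"u":10},"s":[64,30,74,59],"wft":[27,13,75,28]}
After op 3 (replace /wft/0 45): {"rf":{"jo":94,"u":10},"s":[64,30,74,59],"wft":[45,13,75,28]}
After op 4 (remove /wft/3): {"rf":{"jo":94,"u":10},"s":[64,30,74,59],"wft":[45,13,75]}
After op 5 (add /wft/2 35): {"rf":{"jo":94,"u":10},"s":[64,30,74,59],"wft":[45,13,35,75]}
After op 6 (add /wft 9): {"rf":{"jo":94,"u":10},"s":[64,30,74,59],"wft":9}
After op 7 (add /rf/eud 60): {"rf":{"eud":60,"jo":94,"u":10},"s":[64,30,74,59],"wft":9}
After op 8 (add /qaj 15): {"qaj":15,"rf":{"eud":60,"jo":94,"u":10},"s":[64,30,74,59],"wft":9}
After op 9 (replace /s/2 78): {"qaj":15,"rf":{"eud":60,"jo":94,"u":10},"s":[64,30,78,59],"wft":9}
Size at path /rf: 3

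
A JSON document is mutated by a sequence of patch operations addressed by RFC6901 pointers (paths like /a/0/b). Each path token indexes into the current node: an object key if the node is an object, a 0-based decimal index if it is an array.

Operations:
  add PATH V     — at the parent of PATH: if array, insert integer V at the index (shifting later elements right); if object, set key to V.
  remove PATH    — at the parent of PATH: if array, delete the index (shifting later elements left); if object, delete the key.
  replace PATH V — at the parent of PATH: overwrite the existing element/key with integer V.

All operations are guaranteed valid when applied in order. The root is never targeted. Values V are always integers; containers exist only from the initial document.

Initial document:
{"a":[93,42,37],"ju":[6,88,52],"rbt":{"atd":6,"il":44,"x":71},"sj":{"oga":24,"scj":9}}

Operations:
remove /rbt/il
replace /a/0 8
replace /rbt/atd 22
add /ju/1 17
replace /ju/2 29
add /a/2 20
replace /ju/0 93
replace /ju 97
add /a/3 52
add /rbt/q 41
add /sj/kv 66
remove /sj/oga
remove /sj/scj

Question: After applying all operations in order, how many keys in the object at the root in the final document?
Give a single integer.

Answer: 4

Derivation:
After op 1 (remove /rbt/il): {"a":[93,42,37],"ju":[6,88,52],"rbt":{"atd":6,"x":71},"sj":{"oga":24,"scj":9}}
After op 2 (replace /a/0 8): {"a":[8,42,37],"ju":[6,88,52],"rbt":{"atd":6,"x":71},"sj":{"oga":24,"scj":9}}
After op 3 (replace /rbt/atd 22): {"a":[8,42,37],"ju":[6,88,52],"rbt":{"atd":22,"x":71},"sj":{"oga":24,"scj":9}}
After op 4 (add /ju/1 17): {"a":[8,42,37],"ju":[6,17,88,52],"rbt":{"atd":22,"x":71},"sj":{"oga":24,"scj":9}}
After op 5 (replace /ju/2 29): {"a":[8,42,37],"ju":[6,17,29,52],"rbt":{"atd":22,"x":71},"sj":{"oga":24,"scj":9}}
After op 6 (add /a/2 20): {"a":[8,42,20,37],"ju":[6,17,29,52],"rbt":{"atd":22,"x":71},"sj":{"oga":24,"scj":9}}
After op 7 (replace /ju/0 93): {"a":[8,42,20,37],"ju":[93,17,29,52],"rbt":{"atd":22,"x":71},"sj":{"oga":24,"scj":9}}
After op 8 (replace /ju 97): {"a":[8,42,20,37],"ju":97,"rbt":{"atd":22,"x":71},"sj":{"oga":24,"scj":9}}
After op 9 (add /a/3 52): {"a":[8,42,20,52,37],"ju":97,"rbt":{"atd":22,"x":71},"sj":{"oga":24,"scj":9}}
After op 10 (add /rbt/q 41): {"a":[8,42,20,52,37],"ju":97,"rbt":{"atd":22,"q":41,"x":71},"sj":{"oga":24,"scj":9}}
After op 11 (add /sj/kv 66): {"a":[8,42,20,52,37],"ju":97,"rbt":{"atd":22,"q":41,"x":71},"sj":{"kv":66,"oga":24,"scj":9}}
After op 12 (remove /sj/oga): {"a":[8,42,20,52,37],"ju":97,"rbt":{"atd":22,"q":41,"x":71},"sj":{"kv":66,"scj":9}}
After op 13 (remove /sj/scj): {"a":[8,42,20,52,37],"ju":97,"rbt":{"atd":22,"q":41,"x":71},"sj":{"kv":66}}
Size at the root: 4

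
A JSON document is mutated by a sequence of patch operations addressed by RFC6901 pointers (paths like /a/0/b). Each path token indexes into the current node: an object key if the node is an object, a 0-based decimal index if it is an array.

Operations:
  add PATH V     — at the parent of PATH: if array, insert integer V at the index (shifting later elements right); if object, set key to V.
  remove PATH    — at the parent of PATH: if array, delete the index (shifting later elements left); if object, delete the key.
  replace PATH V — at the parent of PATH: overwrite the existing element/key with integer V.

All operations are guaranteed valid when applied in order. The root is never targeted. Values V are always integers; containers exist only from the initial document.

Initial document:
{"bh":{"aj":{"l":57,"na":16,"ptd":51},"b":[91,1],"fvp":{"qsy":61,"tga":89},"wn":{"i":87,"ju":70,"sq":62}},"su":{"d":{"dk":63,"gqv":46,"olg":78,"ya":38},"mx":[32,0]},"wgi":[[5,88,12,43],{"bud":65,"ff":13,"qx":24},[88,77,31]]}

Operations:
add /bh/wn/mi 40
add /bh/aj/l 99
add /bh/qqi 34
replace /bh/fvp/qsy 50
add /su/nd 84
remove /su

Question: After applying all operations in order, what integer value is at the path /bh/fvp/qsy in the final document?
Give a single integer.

Answer: 50

Derivation:
After op 1 (add /bh/wn/mi 40): {"bh":{"aj":{"l":57,"na":16,"ptd":51},"b":[91,1],"fvp":{"qsy":61,"tga":89},"wn":{"i":87,"ju":70,"mi":40,"sq":62}},"su":{"d":{"dk":63,"gqv":46,"olg":78,"ya":38},"mx":[32,0]},"wgi":[[5,88,12,43],{"bud":65,"ff":13,"qx":24},[88,77,31]]}
After op 2 (add /bh/aj/l 99): {"bh":{"aj":{"l":99,"na":16,"ptd":51},"b":[91,1],"fvp":{"qsy":61,"tga":89},"wn":{"i":87,"ju":70,"mi":40,"sq":62}},"su":{"d":{"dk":63,"gqv":46,"olg":78,"ya":38},"mx":[32,0]},"wgi":[[5,88,12,43],{"bud":65,"ff":13,"qx":24},[88,77,31]]}
After op 3 (add /bh/qqi 34): {"bh":{"aj":{"l":99,"na":16,"ptd":51},"b":[91,1],"fvp":{"qsy":61,"tga":89},"qqi":34,"wn":{"i":87,"ju":70,"mi":40,"sq":62}},"su":{"d":{"dk":63,"gqv":46,"olg":78,"ya":38},"mx":[32,0]},"wgi":[[5,88,12,43],{"bud":65,"ff":13,"qx":24},[88,77,31]]}
After op 4 (replace /bh/fvp/qsy 50): {"bh":{"aj":{"l":99,"na":16,"ptd":51},"b":[91,1],"fvp":{"qsy":50,"tga":89},"qqi":34,"wn":{"i":87,"ju":70,"mi":40,"sq":62}},"su":{"d":{"dk":63,"gqv":46,"olg":78,"ya":38},"mx":[32,0]},"wgi":[[5,88,12,43],{"bud":65,"ff":13,"qx":24},[88,77,31]]}
After op 5 (add /su/nd 84): {"bh":{"aj":{"l":99,"na":16,"ptd":51},"b":[91,1],"fvp":{"qsy":50,"tga":89},"qqi":34,"wn":{"i":87,"ju":70,"mi":40,"sq":62}},"su":{"d":{"dk":63,"gqv":46,"olg":78,"ya":38},"mx":[32,0],"nd":84},"wgi":[[5,88,12,43],{"bud":65,"ff":13,"qx":24},[88,77,31]]}
After op 6 (remove /su): {"bh":{"aj":{"l":99,"na":16,"ptd":51},"b":[91,1],"fvp":{"qsy":50,"tga":89},"qqi":34,"wn":{"i":87,"ju":70,"mi":40,"sq":62}},"wgi":[[5,88,12,43],{"bud":65,"ff":13,"qx":24},[88,77,31]]}
Value at /bh/fvp/qsy: 50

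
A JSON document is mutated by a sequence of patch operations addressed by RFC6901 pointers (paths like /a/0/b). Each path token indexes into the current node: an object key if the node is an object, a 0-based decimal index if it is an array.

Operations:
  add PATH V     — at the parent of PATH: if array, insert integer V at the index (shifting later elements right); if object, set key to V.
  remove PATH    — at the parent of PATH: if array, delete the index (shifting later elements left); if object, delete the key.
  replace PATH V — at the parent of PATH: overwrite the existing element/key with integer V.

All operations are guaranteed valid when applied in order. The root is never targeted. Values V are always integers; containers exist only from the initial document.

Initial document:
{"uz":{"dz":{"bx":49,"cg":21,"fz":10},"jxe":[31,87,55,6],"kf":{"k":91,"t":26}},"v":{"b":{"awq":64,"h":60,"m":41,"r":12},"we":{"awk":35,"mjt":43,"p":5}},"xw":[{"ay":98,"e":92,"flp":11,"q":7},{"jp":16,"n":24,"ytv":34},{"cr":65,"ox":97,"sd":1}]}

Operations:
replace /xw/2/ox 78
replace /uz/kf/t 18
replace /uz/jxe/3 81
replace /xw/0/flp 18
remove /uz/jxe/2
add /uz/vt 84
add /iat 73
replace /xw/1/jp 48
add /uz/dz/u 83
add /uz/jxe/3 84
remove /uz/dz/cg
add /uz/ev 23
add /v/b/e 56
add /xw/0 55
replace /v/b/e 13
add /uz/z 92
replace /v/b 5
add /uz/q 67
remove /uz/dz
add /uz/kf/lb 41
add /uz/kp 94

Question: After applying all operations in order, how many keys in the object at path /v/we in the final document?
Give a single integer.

After op 1 (replace /xw/2/ox 78): {"uz":{"dz":{"bx":49,"cg":21,"fz":10},"jxe":[31,87,55,6],"kf":{"k":91,"t":26}},"v":{"b":{"awq":64,"h":60,"m":41,"r":12},"we":{"awk":35,"mjt":43,"p":5}},"xw":[{"ay":98,"e":92,"flp":11,"q":7},{"jp":16,"n":24,"ytv":34},{"cr":65,"ox":78,"sd":1}]}
After op 2 (replace /uz/kf/t 18): {"uz":{"dz":{"bx":49,"cg":21,"fz":10},"jxe":[31,87,55,6],"kf":{"k":91,"t":18}},"v":{"b":{"awq":64,"h":60,"m":41,"r":12},"we":{"awk":35,"mjt":43,"p":5}},"xw":[{"ay":98,"e":92,"flp":11,"q":7},{"jp":16,"n":24,"ytv":34},{"cr":65,"ox":78,"sd":1}]}
After op 3 (replace /uz/jxe/3 81): {"uz":{"dz":{"bx":49,"cg":21,"fz":10},"jxe":[31,87,55,81],"kf":{"k":91,"t":18}},"v":{"b":{"awq":64,"h":60,"m":41,"r":12},"we":{"awk":35,"mjt":43,"p":5}},"xw":[{"ay":98,"e":92,"flp":11,"q":7},{"jp":16,"n":24,"ytv":34},{"cr":65,"ox":78,"sd":1}]}
After op 4 (replace /xw/0/flp 18): {"uz":{"dz":{"bx":49,"cg":21,"fz":10},"jxe":[31,87,55,81],"kf":{"k":91,"t":18}},"v":{"b":{"awq":64,"h":60,"m":41,"r":12},"we":{"awk":35,"mjt":43,"p":5}},"xw":[{"ay":98,"e":92,"flp":18,"q":7},{"jp":16,"n":24,"ytv":34},{"cr":65,"ox":78,"sd":1}]}
After op 5 (remove /uz/jxe/2): {"uz":{"dz":{"bx":49,"cg":21,"fz":10},"jxe":[31,87,81],"kf":{"k":91,"t":18}},"v":{"b":{"awq":64,"h":60,"m":41,"r":12},"we":{"awk":35,"mjt":43,"p":5}},"xw":[{"ay":98,"e":92,"flp":18,"q":7},{"jp":16,"n":24,"ytv":34},{"cr":65,"ox":78,"sd":1}]}
After op 6 (add /uz/vt 84): {"uz":{"dz":{"bx":49,"cg":21,"fz":10},"jxe":[31,87,81],"kf":{"k":91,"t":18},"vt":84},"v":{"b":{"awq":64,"h":60,"m":41,"r":12},"we":{"awk":35,"mjt":43,"p":5}},"xw":[{"ay":98,"e":92,"flp":18,"q":7},{"jp":16,"n":24,"ytv":34},{"cr":65,"ox":78,"sd":1}]}
After op 7 (add /iat 73): {"iat":73,"uz":{"dz":{"bx":49,"cg":21,"fz":10},"jxe":[31,87,81],"kf":{"k":91,"t":18},"vt":84},"v":{"b":{"awq":64,"h":60,"m":41,"r":12},"we":{"awk":35,"mjt":43,"p":5}},"xw":[{"ay":98,"e":92,"flp":18,"q":7},{"jp":16,"n":24,"ytv":34},{"cr":65,"ox":78,"sd":1}]}
After op 8 (replace /xw/1/jp 48): {"iat":73,"uz":{"dz":{"bx":49,"cg":21,"fz":10},"jxe":[31,87,81],"kf":{"k":91,"t":18},"vt":84},"v":{"b":{"awq":64,"h":60,"m":41,"r":12},"we":{"awk":35,"mjt":43,"p":5}},"xw":[{"ay":98,"e":92,"flp":18,"q":7},{"jp":48,"n":24,"ytv":34},{"cr":65,"ox":78,"sd":1}]}
After op 9 (add /uz/dz/u 83): {"iat":73,"uz":{"dz":{"bx":49,"cg":21,"fz":10,"u":83},"jxe":[31,87,81],"kf":{"k":91,"t":18},"vt":84},"v":{"b":{"awq":64,"h":60,"m":41,"r":12},"we":{"awk":35,"mjt":43,"p":5}},"xw":[{"ay":98,"e":92,"flp":18,"q":7},{"jp":48,"n":24,"ytv":34},{"cr":65,"ox":78,"sd":1}]}
After op 10 (add /uz/jxe/3 84): {"iat":73,"uz":{"dz":{"bx":49,"cg":21,"fz":10,"u":83},"jxe":[31,87,81,84],"kf":{"k":91,"t":18},"vt":84},"v":{"b":{"awq":64,"h":60,"m":41,"r":12},"we":{"awk":35,"mjt":43,"p":5}},"xw":[{"ay":98,"e":92,"flp":18,"q":7},{"jp":48,"n":24,"ytv":34},{"cr":65,"ox":78,"sd":1}]}
After op 11 (remove /uz/dz/cg): {"iat":73,"uz":{"dz":{"bx":49,"fz":10,"u":83},"jxe":[31,87,81,84],"kf":{"k":91,"t":18},"vt":84},"v":{"b":{"awq":64,"h":60,"m":41,"r":12},"we":{"awk":35,"mjt":43,"p":5}},"xw":[{"ay":98,"e":92,"flp":18,"q":7},{"jp":48,"n":24,"ytv":34},{"cr":65,"ox":78,"sd":1}]}
After op 12 (add /uz/ev 23): {"iat":73,"uz":{"dz":{"bx":49,"fz":10,"u":83},"ev":23,"jxe":[31,87,81,84],"kf":{"k":91,"t":18},"vt":84},"v":{"b":{"awq":64,"h":60,"m":41,"r":12},"we":{"awk":35,"mjt":43,"p":5}},"xw":[{"ay":98,"e":92,"flp":18,"q":7},{"jp":48,"n":24,"ytv":34},{"cr":65,"ox":78,"sd":1}]}
After op 13 (add /v/b/e 56): {"iat":73,"uz":{"dz":{"bx":49,"fz":10,"u":83},"ev":23,"jxe":[31,87,81,84],"kf":{"k":91,"t":18},"vt":84},"v":{"b":{"awq":64,"e":56,"h":60,"m":41,"r":12},"we":{"awk":35,"mjt":43,"p":5}},"xw":[{"ay":98,"e":92,"flp":18,"q":7},{"jp":48,"n":24,"ytv":34},{"cr":65,"ox":78,"sd":1}]}
After op 14 (add /xw/0 55): {"iat":73,"uz":{"dz":{"bx":49,"fz":10,"u":83},"ev":23,"jxe":[31,87,81,84],"kf":{"k":91,"t":18},"vt":84},"v":{"b":{"awq":64,"e":56,"h":60,"m":41,"r":12},"we":{"awk":35,"mjt":43,"p":5}},"xw":[55,{"ay":98,"e":92,"flp":18,"q":7},{"jp":48,"n":24,"ytv":34},{"cr":65,"ox":78,"sd":1}]}
After op 15 (replace /v/b/e 13): {"iat":73,"uz":{"dz":{"bx":49,"fz":10,"u":83},"ev":23,"jxe":[31,87,81,84],"kf":{"k":91,"t":18},"vt":84},"v":{"b":{"awq":64,"e":13,"h":60,"m":41,"r":12},"we":{"awk":35,"mjt":43,"p":5}},"xw":[55,{"ay":98,"e":92,"flp":18,"q":7},{"jp":48,"n":24,"ytv":34},{"cr":65,"ox":78,"sd":1}]}
After op 16 (add /uz/z 92): {"iat":73,"uz":{"dz":{"bx":49,"fz":10,"u":83},"ev":23,"jxe":[31,87,81,84],"kf":{"k":91,"t":18},"vt":84,"z":92},"v":{"b":{"awq":64,"e":13,"h":60,"m":41,"r":12},"we":{"awk":35,"mjt":43,"p":5}},"xw":[55,{"ay":98,"e":92,"flp":18,"q":7},{"jp":48,"n":24,"ytv":34},{"cr":65,"ox":78,"sd":1}]}
After op 17 (replace /v/b 5): {"iat":73,"uz":{"dz":{"bx":49,"fz":10,"u":83},"ev":23,"jxe":[31,87,81,84],"kf":{"k":91,"t":18},"vt":84,"z":92},"v":{"b":5,"we":{"awk":35,"mjt":43,"p":5}},"xw":[55,{"ay":98,"e":92,"flp":18,"q":7},{"jp":48,"n":24,"ytv":34},{"cr":65,"ox":78,"sd":1}]}
After op 18 (add /uz/q 67): {"iat":73,"uz":{"dz":{"bx":49,"fz":10,"u":83},"ev":23,"jxe":[31,87,81,84],"kf":{"k":91,"t":18},"q":67,"vt":84,"z":92},"v":{"b":5,"we":{"awk":35,"mjt":43,"p":5}},"xw":[55,{"ay":98,"e":92,"flp":18,"q":7},{"jp":48,"n":24,"ytv":34},{"cr":65,"ox":78,"sd":1}]}
After op 19 (remove /uz/dz): {"iat":73,"uz":{"ev":23,"jxe":[31,87,81,84],"kf":{"k":91,"t":18},"q":67,"vt":84,"z":92},"v":{"b":5,"we":{"awk":35,"mjt":43,"p":5}},"xw":[55,{"ay":98,"e":92,"flp":18,"q":7},{"jp":48,"n":24,"ytv":34},{"cr":65,"ox":78,"sd":1}]}
After op 20 (add /uz/kf/lb 41): {"iat":73,"uz":{"ev":23,"jxe":[31,87,81,84],"kf":{"k":91,"lb":41,"t":18},"q":67,"vt":84,"z":92},"v":{"b":5,"we":{"awk":35,"mjt":43,"p":5}},"xw":[55,{"ay":98,"e":92,"flp":18,"q":7},{"jp":48,"n":24,"ytv":34},{"cr":65,"ox":78,"sd":1}]}
After op 21 (add /uz/kp 94): {"iat":73,"uz":{"ev":23,"jxe":[31,87,81,84],"kf":{"k":91,"lb":41,"t":18},"kp":94,"q":67,"vt":84,"z":92},"v":{"b":5,"we":{"awk":35,"mjt":43,"p":5}},"xw":[55,{"ay":98,"e":92,"flp":18,"q":7},{"jp":48,"n":24,"ytv":34},{"cr":65,"ox":78,"sd":1}]}
Size at path /v/we: 3

Answer: 3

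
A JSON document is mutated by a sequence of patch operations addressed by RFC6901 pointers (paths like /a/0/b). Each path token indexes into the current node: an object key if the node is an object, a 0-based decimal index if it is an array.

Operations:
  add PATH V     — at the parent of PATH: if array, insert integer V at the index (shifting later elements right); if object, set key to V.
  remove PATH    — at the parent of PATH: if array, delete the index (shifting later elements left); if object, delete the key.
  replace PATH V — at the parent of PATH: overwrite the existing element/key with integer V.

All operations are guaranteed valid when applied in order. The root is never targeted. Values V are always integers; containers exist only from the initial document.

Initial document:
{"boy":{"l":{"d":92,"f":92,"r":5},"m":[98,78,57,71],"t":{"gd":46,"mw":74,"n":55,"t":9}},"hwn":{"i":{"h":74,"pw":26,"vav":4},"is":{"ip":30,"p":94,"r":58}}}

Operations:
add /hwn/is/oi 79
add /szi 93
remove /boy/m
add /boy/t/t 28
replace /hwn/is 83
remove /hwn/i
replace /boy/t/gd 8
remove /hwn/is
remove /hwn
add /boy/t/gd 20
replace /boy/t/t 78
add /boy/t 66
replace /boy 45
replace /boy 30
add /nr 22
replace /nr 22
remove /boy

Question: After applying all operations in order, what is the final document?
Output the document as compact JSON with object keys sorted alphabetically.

Answer: {"nr":22,"szi":93}

Derivation:
After op 1 (add /hwn/is/oi 79): {"boy":{"l":{"d":92,"f":92,"r":5},"m":[98,78,57,71],"t":{"gd":46,"mw":74,"n":55,"t":9}},"hwn":{"i":{"h":74,"pw":26,"vav":4},"is":{"ip":30,"oi":79,"p":94,"r":58}}}
After op 2 (add /szi 93): {"boy":{"l":{"d":92,"f":92,"r":5},"m":[98,78,57,71],"t":{"gd":46,"mw":74,"n":55,"t":9}},"hwn":{"i":{"h":74,"pw":26,"vav":4},"is":{"ip":30,"oi":79,"p":94,"r":58}},"szi":93}
After op 3 (remove /boy/m): {"boy":{"l":{"d":92,"f":92,"r":5},"t":{"gd":46,"mw":74,"n":55,"t":9}},"hwn":{"i":{"h":74,"pw":26,"vav":4},"is":{"ip":30,"oi":79,"p":94,"r":58}},"szi":93}
After op 4 (add /boy/t/t 28): {"boy":{"l":{"d":92,"f":92,"r":5},"t":{"gd":46,"mw":74,"n":55,"t":28}},"hwn":{"i":{"h":74,"pw":26,"vav":4},"is":{"ip":30,"oi":79,"p":94,"r":58}},"szi":93}
After op 5 (replace /hwn/is 83): {"boy":{"l":{"d":92,"f":92,"r":5},"t":{"gd":46,"mw":74,"n":55,"t":28}},"hwn":{"i":{"h":74,"pw":26,"vav":4},"is":83},"szi":93}
After op 6 (remove /hwn/i): {"boy":{"l":{"d":92,"f":92,"r":5},"t":{"gd":46,"mw":74,"n":55,"t":28}},"hwn":{"is":83},"szi":93}
After op 7 (replace /boy/t/gd 8): {"boy":{"l":{"d":92,"f":92,"r":5},"t":{"gd":8,"mw":74,"n":55,"t":28}},"hwn":{"is":83},"szi":93}
After op 8 (remove /hwn/is): {"boy":{"l":{"d":92,"f":92,"r":5},"t":{"gd":8,"mw":74,"n":55,"t":28}},"hwn":{},"szi":93}
After op 9 (remove /hwn): {"boy":{"l":{"d":92,"f":92,"r":5},"t":{"gd":8,"mw":74,"n":55,"t":28}},"szi":93}
After op 10 (add /boy/t/gd 20): {"boy":{"l":{"d":92,"f":92,"r":5},"t":{"gd":20,"mw":74,"n":55,"t":28}},"szi":93}
After op 11 (replace /boy/t/t 78): {"boy":{"l":{"d":92,"f":92,"r":5},"t":{"gd":20,"mw":74,"n":55,"t":78}},"szi":93}
After op 12 (add /boy/t 66): {"boy":{"l":{"d":92,"f":92,"r":5},"t":66},"szi":93}
After op 13 (replace /boy 45): {"boy":45,"szi":93}
After op 14 (replace /boy 30): {"boy":30,"szi":93}
After op 15 (add /nr 22): {"boy":30,"nr":22,"szi":93}
After op 16 (replace /nr 22): {"boy":30,"nr":22,"szi":93}
After op 17 (remove /boy): {"nr":22,"szi":93}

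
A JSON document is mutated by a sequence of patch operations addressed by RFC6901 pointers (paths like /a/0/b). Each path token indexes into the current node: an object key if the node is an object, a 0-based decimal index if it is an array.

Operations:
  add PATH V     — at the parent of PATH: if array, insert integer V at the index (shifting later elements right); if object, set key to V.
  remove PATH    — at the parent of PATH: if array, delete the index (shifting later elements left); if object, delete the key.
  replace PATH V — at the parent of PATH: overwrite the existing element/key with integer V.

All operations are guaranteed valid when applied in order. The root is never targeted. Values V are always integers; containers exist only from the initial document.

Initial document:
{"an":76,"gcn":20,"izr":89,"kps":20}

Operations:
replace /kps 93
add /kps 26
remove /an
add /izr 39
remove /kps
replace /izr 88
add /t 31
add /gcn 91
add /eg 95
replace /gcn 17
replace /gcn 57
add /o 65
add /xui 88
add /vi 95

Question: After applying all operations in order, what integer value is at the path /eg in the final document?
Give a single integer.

After op 1 (replace /kps 93): {"an":76,"gcn":20,"izr":89,"kps":93}
After op 2 (add /kps 26): {"an":76,"gcn":20,"izr":89,"kps":26}
After op 3 (remove /an): {"gcn":20,"izr":89,"kps":26}
After op 4 (add /izr 39): {"gcn":20,"izr":39,"kps":26}
After op 5 (remove /kps): {"gcn":20,"izr":39}
After op 6 (replace /izr 88): {"gcn":20,"izr":88}
After op 7 (add /t 31): {"gcn":20,"izr":88,"t":31}
After op 8 (add /gcn 91): {"gcn":91,"izr":88,"t":31}
After op 9 (add /eg 95): {"eg":95,"gcn":91,"izr":88,"t":31}
After op 10 (replace /gcn 17): {"eg":95,"gcn":17,"izr":88,"t":31}
After op 11 (replace /gcn 57): {"eg":95,"gcn":57,"izr":88,"t":31}
After op 12 (add /o 65): {"eg":95,"gcn":57,"izr":88,"o":65,"t":31}
After op 13 (add /xui 88): {"eg":95,"gcn":57,"izr":88,"o":65,"t":31,"xui":88}
After op 14 (add /vi 95): {"eg":95,"gcn":57,"izr":88,"o":65,"t":31,"vi":95,"xui":88}
Value at /eg: 95

Answer: 95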